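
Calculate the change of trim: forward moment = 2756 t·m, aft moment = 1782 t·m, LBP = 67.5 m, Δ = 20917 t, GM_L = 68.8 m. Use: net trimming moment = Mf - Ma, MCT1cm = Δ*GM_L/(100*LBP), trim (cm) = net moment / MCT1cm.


Formula: net trimming moment = Mf - Ma; MCT1cm = Δ*GM_L/(100*LBP); trim = net moment / MCT1cm
Step 1 — net trimming moment = 2756 - 1782 = 974 t·m
Step 2 — MCT1cm = 20917 * 68.8 / (100 * 67.5) = 213.1985 t·m/cm
Step 3 — trim = 974 / 213.1985 ≈ 4.5685 cm (5 s.f.)

4.5685 cm


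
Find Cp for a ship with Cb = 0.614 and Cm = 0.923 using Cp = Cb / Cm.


Formula: Cp = Cb / Cm
Substituting: Cp = 0.614 / 0.923
Result: Cp ≈ 0.66522 (5 s.f.)

0.66522


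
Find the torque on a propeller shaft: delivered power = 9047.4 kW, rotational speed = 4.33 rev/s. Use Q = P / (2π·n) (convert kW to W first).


Formula: Q = P_W / (2 * pi * n)
Step 1 — P_W = 9047.4 kW * 1000 = 9047400.0 W
Step 2 — 2 * pi * n = 2 * pi * 4.33 = 27.206192
Step 3 — Q = 9047400.0 / 27.206192 ≈ 332550 N·m (5 s.f.)

332550 N·m


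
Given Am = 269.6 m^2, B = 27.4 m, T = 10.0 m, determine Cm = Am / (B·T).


Formula: Cm = Am / (B * T)
Step 1 — B * T = 27.4 * 10.0 = 274.0 m^2
Step 2 — Cm = 269.6 / 274.0 ≈ 0.98394 (5 s.f.)

0.98394


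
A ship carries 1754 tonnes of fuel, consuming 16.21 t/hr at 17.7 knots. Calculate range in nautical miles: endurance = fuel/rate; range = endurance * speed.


Formula: endurance = fuel / rate; range = endurance * speed
Step 1 — endurance = 1754 / 16.21 = 108.2048 hours
Step 2 — range = 108.2048 * 17.7 ≈ 1915.2 nautical miles (5 s.f.)

1915.2 NM


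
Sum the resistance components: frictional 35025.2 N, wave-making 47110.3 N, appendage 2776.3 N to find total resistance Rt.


Formula: Rt = Rf + Rw + Ra
Substituting: Rt = 35025.2 + 47110.3 + 2776.3
Result: Rt = 84911.8 N

84911.8 N


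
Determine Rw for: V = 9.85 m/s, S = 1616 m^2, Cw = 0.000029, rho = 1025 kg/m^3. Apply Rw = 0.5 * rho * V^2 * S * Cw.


Formula: Rw = 0.5 * rho * V^2 * S * Cw
Step 1 — V^2 = 9.85^2 = 97.0225
Step 2 — 0.5 * rho * V^2 = 0.5 * 1025 * 97.0225 = 49724.03125
Step 3 — Rw = 49724.03125 * 1616 * 0.000029 ≈ 2330.3 N (5 s.f.)

2330.3 N


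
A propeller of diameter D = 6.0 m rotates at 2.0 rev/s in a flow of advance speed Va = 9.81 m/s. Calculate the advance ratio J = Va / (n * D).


Formula: J = Va / (n * D)
Step 1 — n * D = 2.0 * 6.0 = 12.0
Step 2 — J = 9.81 / 12.0 ≈ 0.81750 (5 s.f.)

0.81750


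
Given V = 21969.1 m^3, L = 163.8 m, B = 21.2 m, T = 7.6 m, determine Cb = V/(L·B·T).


Formula: Cb = V / (L * B * T)
Step 1 — L * B * T = 163.8 * 21.2 * 7.6 = 26391.456 m^3
Step 2 — Cb = 21969.1 / 26391.456 ≈ 0.83243 (5 s.f.)

0.83243


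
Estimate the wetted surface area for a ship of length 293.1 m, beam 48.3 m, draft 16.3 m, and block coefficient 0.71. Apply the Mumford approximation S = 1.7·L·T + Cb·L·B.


Formula: S = 1.7*L*T + V/T with V = Cb*L*B*T, i.e. S = L * (1.7*T + Cb*B)
Step 1 — 1.7*T = 1.7 * 16.3 = 27.71 m
Step 2 — Cb*B = 0.71 * 48.3 = 34.293 m
Step 3 — 1.7*T + Cb*B = 27.71 + 34.293 = 62.003 m
Step 4 — S = 293.1 * 62.003 ≈ 18173 m^2 (5 s.f.)

18173 m^2


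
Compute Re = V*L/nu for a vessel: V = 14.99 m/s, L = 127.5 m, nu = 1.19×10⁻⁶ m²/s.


Formula: Re = V * L / nu
Step 1 — V * L = 14.99 * 127.5 = 1911.225 m^2/s
Step 2 — Re = 1911.225 / 1.19e-6 = 1.61e+09

1.61e+09


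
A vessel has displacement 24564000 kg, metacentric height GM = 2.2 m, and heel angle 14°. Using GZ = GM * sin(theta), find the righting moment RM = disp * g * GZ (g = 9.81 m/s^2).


Formula: GZ = GM * sin(theta); RM = disp * g * GZ
Step 1 — GZ = 2.2 * sin(14°) = 2.2 * 0.241922 = 0.532228 m
Step 2 — RM = 24564000 * 9.81 * 0.532228 ≈ 128250000 N·m (5 s.f.)

128250000 N·m


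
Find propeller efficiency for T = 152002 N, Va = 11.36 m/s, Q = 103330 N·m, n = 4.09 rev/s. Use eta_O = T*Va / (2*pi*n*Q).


Formula: eta = T * Va / (2 * pi * n * Q)
Step 1 — numerator = T * Va = 152002 * 11.36 = 1726742.72
Step 2 — 2 * pi * n = 2 * pi * 4.09 = 25.698228
Step 3 — denominator = 25.698228 * 103330 = 2655397.9
Step 4 — eta = 1726742.72 / 2655397.9 ≈ 0.65028 (5 s.f.)

0.65028


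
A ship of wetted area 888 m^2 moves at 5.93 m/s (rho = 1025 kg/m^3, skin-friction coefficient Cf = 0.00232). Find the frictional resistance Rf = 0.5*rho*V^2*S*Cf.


Formula: Rf = 0.5 * rho * V^2 * S * Cf
Step 1 — V^2 = 5.93^2 = 35.1649
Step 2 — 0.5 * rho * V^2 = 0.5 * 1025 * 35.1649 = 18022.01125
Step 3 — Rf = 18022.01125 * 888 * 0.00232 ≈ 37128 N (5 s.f.)

37128 N


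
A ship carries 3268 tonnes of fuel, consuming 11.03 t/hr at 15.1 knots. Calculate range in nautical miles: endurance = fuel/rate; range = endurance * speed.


Formula: endurance = fuel / rate; range = endurance * speed
Step 1 — endurance = 3268 / 11.03 = 296.2829 hours
Step 2 — range = 296.2829 * 15.1 ≈ 4473.9 nautical miles (5 s.f.)

4473.9 NM


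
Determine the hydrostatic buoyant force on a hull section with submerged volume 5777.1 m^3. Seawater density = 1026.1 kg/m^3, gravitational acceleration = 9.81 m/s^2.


Formula: Fb = rho * g * V
Substituting: Fb = 1026.1 * 9.81 * 5777.1
Intermediate: 1026.1 * 9.81 = 10066.041
Result: Fb = 10066.041 * 5777.1 ≈ 58153000 N (5 s.f.)

58153000 N


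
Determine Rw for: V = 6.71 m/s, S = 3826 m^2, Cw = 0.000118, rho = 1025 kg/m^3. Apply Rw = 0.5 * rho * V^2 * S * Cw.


Formula: Rw = 0.5 * rho * V^2 * S * Cw
Step 1 — V^2 = 6.71^2 = 45.0241
Step 2 — 0.5 * rho * V^2 = 0.5 * 1025 * 45.0241 = 23074.85125
Step 3 — Rw = 23074.85125 * 3826 * 0.000118 ≈ 10418 N (5 s.f.)

10418 N


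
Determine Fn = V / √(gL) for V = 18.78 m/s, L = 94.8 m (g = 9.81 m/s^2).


Formula: Fn = V / sqrt(g * L)
Step 1 — g * L = 9.81 * 94.8 = 929.988
Step 2 — sqrt(g * L) = sqrt(929.988) = 30.495705
Step 3 — Fn = 18.78 / 30.495705 ≈ 0.61582 (5 s.f.)

0.61582


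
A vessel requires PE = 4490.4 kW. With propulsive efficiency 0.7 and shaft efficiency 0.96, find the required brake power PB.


Formula: PB = PE / (eta_D * eta_S)
Step 1 — combined efficiency = eta_D * eta_S = 0.7 * 0.96 = 0.672
Step 2 — PB = 4490.4 / 0.672 ≈ 6682.1 kW (5 s.f.)

6682.1 kW


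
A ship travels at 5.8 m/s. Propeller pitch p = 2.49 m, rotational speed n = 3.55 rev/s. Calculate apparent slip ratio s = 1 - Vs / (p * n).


Formula: s = 1 - Vs / (p * n)
Step 1 — p * n = 2.49 * 3.55 = 8.8395
Step 2 — Vs / (p*n) = 5.8 / 8.8395 = 0.656146 (6 d.p.)
Step 3 — s = 1 - 0.656146 = 0.343854

0.343854


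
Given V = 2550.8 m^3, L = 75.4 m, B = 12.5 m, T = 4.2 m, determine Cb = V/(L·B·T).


Formula: Cb = V / (L * B * T)
Step 1 — L * B * T = 75.4 * 12.5 * 4.2 = 3958.5 m^3
Step 2 — Cb = 2550.8 / 3958.5 ≈ 0.64439 (5 s.f.)

0.64439


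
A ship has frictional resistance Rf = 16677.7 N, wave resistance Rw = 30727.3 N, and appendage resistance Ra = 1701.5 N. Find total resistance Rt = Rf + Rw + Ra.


Formula: Rt = Rf + Rw + Ra
Substituting: Rt = 16677.7 + 30727.3 + 1701.5
Result: Rt = 49106.5 N

49106.5 N


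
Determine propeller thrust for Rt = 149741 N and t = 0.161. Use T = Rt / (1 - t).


Formula: T = Rt / (1 - t)
Step 1 — (1 - t) = 1 - 0.161 = 0.839
Step 2 — T = 149741 / 0.839 ≈ 178480 N (5 s.f.)

178480 N


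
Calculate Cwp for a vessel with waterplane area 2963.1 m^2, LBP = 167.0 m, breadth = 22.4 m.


Formula: Cwp = Aw / (L * B)
Step 1 — L * B = 167.0 * 22.4 = 3740.8 m^2
Step 2 — Cwp = 2963.1 / 3740.8 ≈ 0.79210 (5 s.f.)

0.79210


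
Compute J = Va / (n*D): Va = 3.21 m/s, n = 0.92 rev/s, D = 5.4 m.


Formula: J = Va / (n * D)
Step 1 — n * D = 0.92 * 5.4 = 4.968
Step 2 — J = 3.21 / 4.968 ≈ 0.64614 (5 s.f.)

0.64614


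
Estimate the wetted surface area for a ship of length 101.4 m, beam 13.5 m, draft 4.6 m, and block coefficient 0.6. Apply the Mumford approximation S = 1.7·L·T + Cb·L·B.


Formula: S = 1.7*L*T + V/T with V = Cb*L*B*T, i.e. S = L * (1.7*T + Cb*B)
Step 1 — 1.7*T = 1.7 * 4.6 = 7.82 m
Step 2 — Cb*B = 0.6 * 13.5 = 8.1 m
Step 3 — 1.7*T + Cb*B = 7.82 + 8.1 = 15.92 m
Step 4 — S = 101.4 * 15.92 ≈ 1614.3 m^2 (5 s.f.)

1614.3 m^2


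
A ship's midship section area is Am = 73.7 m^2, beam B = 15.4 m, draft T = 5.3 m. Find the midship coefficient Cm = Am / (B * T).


Formula: Cm = Am / (B * T)
Step 1 — B * T = 15.4 * 5.3 = 81.62 m^2
Step 2 — Cm = 73.7 / 81.62 ≈ 0.90296 (5 s.f.)

0.90296


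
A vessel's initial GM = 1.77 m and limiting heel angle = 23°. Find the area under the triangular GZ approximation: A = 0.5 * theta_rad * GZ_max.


Formula: GZ_max = GM * sin(theta); Area = 0.5 * theta_rad * GZ_max
Step 1 — GZ_max = 1.77 * sin(23°) = 1.77 * 0.390731 = 0.691594 m
Step 2 — theta_rad = 23 * pi/180 = 0.401426 rad
Step 3 — Area = 0.5 * 0.401426 * 0.691594 ≈ 0.13881 m·rad (5 s.f.)

0.13881 m·rad


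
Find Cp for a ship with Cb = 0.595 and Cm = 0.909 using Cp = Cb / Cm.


Formula: Cp = Cb / Cm
Substituting: Cp = 0.595 / 0.909
Result: Cp ≈ 0.65457 (5 s.f.)

0.65457


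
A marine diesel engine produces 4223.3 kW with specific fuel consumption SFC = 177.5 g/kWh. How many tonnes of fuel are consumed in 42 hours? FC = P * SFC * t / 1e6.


Formula: FC (tonnes) = P * SFC * t / 1,000,000
Step 1 — P * SFC * t = 4223.3 * 177.5 * 42 = 31484701.5 g
Step 2 — FC (tonnes) = 31484701.5 / 1,000,000 ≈ 31.485 tonnes (5 s.f.)

31.485 tonnes


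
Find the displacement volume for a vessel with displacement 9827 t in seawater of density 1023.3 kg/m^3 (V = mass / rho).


Formula: V = mass / rho
Step 1 — convert tonnes to kg: 9827 t * 1000 = 9827000 kg
Step 2 — V = 9827000 / 1023.3 ≈ 9603.2 m^3 (5 s.f.)

9603.2 m^3


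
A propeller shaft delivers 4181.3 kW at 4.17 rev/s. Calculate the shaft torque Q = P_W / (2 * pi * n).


Formula: Q = P_W / (2 * pi * n)
Step 1 — P_W = 4181.3 kW * 1000 = 4181300.0 W
Step 2 — 2 * pi * n = 2 * pi * 4.17 = 26.200883
Step 3 — Q = 4181300.0 / 26.200883 ≈ 159590 N·m (5 s.f.)

159590 N·m


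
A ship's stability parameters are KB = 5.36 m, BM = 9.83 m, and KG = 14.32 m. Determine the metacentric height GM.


Formula: GM = KB + BM - KG
Step 1 — KM = KB + BM = 5.36 + 9.83 = 15.19 m
Step 2 — GM = KM - KG = 15.19 - 14.32 = 0.87 m

0.87 m


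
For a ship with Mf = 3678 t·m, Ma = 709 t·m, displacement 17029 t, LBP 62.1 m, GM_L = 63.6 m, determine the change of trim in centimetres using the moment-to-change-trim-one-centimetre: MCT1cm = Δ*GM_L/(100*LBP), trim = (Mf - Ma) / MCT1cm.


Formula: net trimming moment = Mf - Ma; MCT1cm = Δ*GM_L/(100*LBP); trim = net moment / MCT1cm
Step 1 — net trimming moment = 3678 - 709 = 2969 t·m
Step 2 — MCT1cm = 17029 * 63.6 / (100 * 62.1) = 174.4033 t·m/cm
Step 3 — trim = 2969 / 174.4033 ≈ 17.024 cm (5 s.f.)

17.024 cm


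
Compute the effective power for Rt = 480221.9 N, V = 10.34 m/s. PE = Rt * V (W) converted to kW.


Formula: PE = Rt * V / 1000 (kW)
Step 1 — PE (W) = 480221.9 * 10.34 = 4965494.446 W
Step 2 — PE (kW) = 4965494.446 / 1000 ≈ 4965.5 kW (5 s.f.)

4965.5 kW


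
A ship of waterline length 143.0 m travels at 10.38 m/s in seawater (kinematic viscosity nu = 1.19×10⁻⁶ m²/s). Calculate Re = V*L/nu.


Formula: Re = V * L / nu
Step 1 — V * L = 10.38 * 143.0 = 1484.34 m^2/s
Step 2 — Re = 1484.34 / 1.19e-6 = 1.25e+09

1.25e+09


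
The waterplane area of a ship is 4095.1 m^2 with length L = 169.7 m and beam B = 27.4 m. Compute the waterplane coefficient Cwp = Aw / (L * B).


Formula: Cwp = Aw / (L * B)
Step 1 — L * B = 169.7 * 27.4 = 4649.78 m^2
Step 2 — Cwp = 4095.1 / 4649.78 ≈ 0.88071 (5 s.f.)

0.88071


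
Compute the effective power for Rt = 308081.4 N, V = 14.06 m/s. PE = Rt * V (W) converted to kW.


Formula: PE = Rt * V / 1000 (kW)
Step 1 — PE (W) = 308081.4 * 14.06 = 4331624.484 W
Step 2 — PE (kW) = 4331624.484 / 1000 ≈ 4331.6 kW (5 s.f.)

4331.6 kW


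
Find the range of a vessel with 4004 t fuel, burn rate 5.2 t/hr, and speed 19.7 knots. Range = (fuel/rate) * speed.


Formula: endurance = fuel / rate; range = endurance * speed
Step 1 — endurance = 4004 / 5.2 = 770.0 hours
Step 2 — range = 770.0 * 19.7 ≈ 15169 nautical miles (5 s.f.)

15169 NM


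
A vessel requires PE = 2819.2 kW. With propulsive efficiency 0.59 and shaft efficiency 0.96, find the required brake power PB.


Formula: PB = PE / (eta_D * eta_S)
Step 1 — combined efficiency = eta_D * eta_S = 0.59 * 0.96 = 0.5664
Step 2 — PB = 2819.2 / 0.5664 ≈ 4977.4 kW (5 s.f.)

4977.4 kW


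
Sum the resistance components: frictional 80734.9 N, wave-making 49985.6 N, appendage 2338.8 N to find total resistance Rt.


Formula: Rt = Rf + Rw + Ra
Substituting: Rt = 80734.9 + 49985.6 + 2338.8
Result: Rt = 133059.3 N

133059.3 N


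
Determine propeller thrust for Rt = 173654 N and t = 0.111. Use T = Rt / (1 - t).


Formula: T = Rt / (1 - t)
Step 1 — (1 - t) = 1 - 0.111 = 0.889
Step 2 — T = 173654 / 0.889 ≈ 195340 N (5 s.f.)

195340 N


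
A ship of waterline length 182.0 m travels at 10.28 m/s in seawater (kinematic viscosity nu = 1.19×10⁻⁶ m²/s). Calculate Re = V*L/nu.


Formula: Re = V * L / nu
Step 1 — V * L = 10.28 * 182.0 = 1870.96 m^2/s
Step 2 — Re = 1870.96 / 1.19e-6 = 1.57e+09

1.57e+09


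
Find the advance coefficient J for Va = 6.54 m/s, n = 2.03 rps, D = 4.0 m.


Formula: J = Va / (n * D)
Step 1 — n * D = 2.03 * 4.0 = 8.12
Step 2 — J = 6.54 / 8.12 ≈ 0.80542 (5 s.f.)

0.80542


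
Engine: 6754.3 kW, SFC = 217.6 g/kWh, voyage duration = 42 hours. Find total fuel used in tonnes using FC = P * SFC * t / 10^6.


Formula: FC (tonnes) = P * SFC * t / 1,000,000
Step 1 — P * SFC * t = 6754.3 * 217.6 * 42 = 61728898.56 g
Step 2 — FC (tonnes) = 61728898.56 / 1,000,000 ≈ 61.729 tonnes (5 s.f.)

61.729 tonnes


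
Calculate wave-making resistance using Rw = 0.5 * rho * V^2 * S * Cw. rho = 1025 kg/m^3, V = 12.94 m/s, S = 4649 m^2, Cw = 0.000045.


Formula: Rw = 0.5 * rho * V^2 * S * Cw
Step 1 — V^2 = 12.94^2 = 167.4436
Step 2 — 0.5 * rho * V^2 = 0.5 * 1025 * 167.4436 = 85814.845
Step 3 — Rw = 85814.845 * 4649 * 0.000045 ≈ 17953 N (5 s.f.)

17953 N


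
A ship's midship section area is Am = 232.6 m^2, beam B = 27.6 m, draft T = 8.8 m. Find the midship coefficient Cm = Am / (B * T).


Formula: Cm = Am / (B * T)
Step 1 — B * T = 27.6 * 8.8 = 242.88 m^2
Step 2 — Cm = 232.6 / 242.88 ≈ 0.95767 (5 s.f.)

0.95767


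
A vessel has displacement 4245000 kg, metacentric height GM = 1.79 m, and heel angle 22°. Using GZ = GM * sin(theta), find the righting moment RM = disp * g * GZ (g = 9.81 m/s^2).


Formula: GZ = GM * sin(theta); RM = disp * g * GZ
Step 1 — GZ = 1.79 * sin(22°) = 1.79 * 0.374607 = 0.670547 m
Step 2 — RM = 4245000 * 9.81 * 0.670547 ≈ 27924000 N·m (5 s.f.)

27924000 N·m


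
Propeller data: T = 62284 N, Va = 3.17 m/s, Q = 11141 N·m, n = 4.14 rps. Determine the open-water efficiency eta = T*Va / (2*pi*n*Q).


Formula: eta = T * Va / (2 * pi * n * Q)
Step 1 — numerator = T * Va = 62284 * 3.17 = 197440.28
Step 2 — 2 * pi * n = 2 * pi * 4.14 = 26.012387
Step 3 — denominator = 26.012387 * 11141 = 289804.0
Step 4 — eta = 197440.28 / 289804.0 ≈ 0.68129 (5 s.f.)

0.68129


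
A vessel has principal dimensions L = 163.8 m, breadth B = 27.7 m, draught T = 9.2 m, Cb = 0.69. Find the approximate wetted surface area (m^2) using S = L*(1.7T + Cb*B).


Formula: S = 1.7*L*T + V/T with V = Cb*L*B*T, i.e. S = L * (1.7*T + Cb*B)
Step 1 — 1.7*T = 1.7 * 9.2 = 15.64 m
Step 2 — Cb*B = 0.69 * 27.7 = 19.113 m
Step 3 — 1.7*T + Cb*B = 15.64 + 19.113 = 34.753 m
Step 4 — S = 163.8 * 34.753 ≈ 5692.5 m^2 (5 s.f.)

5692.5 m^2


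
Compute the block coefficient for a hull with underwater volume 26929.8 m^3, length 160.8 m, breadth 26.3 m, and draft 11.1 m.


Formula: Cb = V / (L * B * T)
Step 1 — L * B * T = 160.8 * 26.3 * 11.1 = 46942.344 m^3
Step 2 — Cb = 26929.8 / 46942.344 ≈ 0.57368 (5 s.f.)

0.57368


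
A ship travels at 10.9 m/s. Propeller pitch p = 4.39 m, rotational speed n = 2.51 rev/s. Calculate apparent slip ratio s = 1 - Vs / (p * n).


Formula: s = 1 - Vs / (p * n)
Step 1 — p * n = 4.39 * 2.51 = 11.0189
Step 2 — Vs / (p*n) = 10.9 / 11.0189 = 0.989209 (6 d.p.)
Step 3 — s = 1 - 0.989209 = 0.010791

0.010791


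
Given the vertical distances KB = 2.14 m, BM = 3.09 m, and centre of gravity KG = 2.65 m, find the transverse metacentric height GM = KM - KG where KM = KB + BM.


Formula: GM = KB + BM - KG
Step 1 — KM = KB + BM = 2.14 + 3.09 = 5.23 m
Step 2 — GM = KM - KG = 5.23 - 2.65 = 2.58 m

2.58 m


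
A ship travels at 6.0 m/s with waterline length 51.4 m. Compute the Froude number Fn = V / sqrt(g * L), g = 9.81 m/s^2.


Formula: Fn = V / sqrt(g * L)
Step 1 — g * L = 9.81 * 51.4 = 504.234
Step 2 — sqrt(g * L) = sqrt(504.234) = 22.455155
Step 3 — Fn = 6.0 / 22.455155 ≈ 0.26720 (5 s.f.)

0.26720


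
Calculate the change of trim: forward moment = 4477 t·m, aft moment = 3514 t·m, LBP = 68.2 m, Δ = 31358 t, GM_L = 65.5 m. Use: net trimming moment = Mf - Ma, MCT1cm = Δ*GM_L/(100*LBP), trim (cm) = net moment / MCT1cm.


Formula: net trimming moment = Mf - Ma; MCT1cm = Δ*GM_L/(100*LBP); trim = net moment / MCT1cm
Step 1 — net trimming moment = 4477 - 3514 = 963 t·m
Step 2 — MCT1cm = 31358 * 65.5 / (100 * 68.2) = 301.1655 t·m/cm
Step 3 — trim = 963 / 301.1655 ≈ 3.1976 cm (5 s.f.)

3.1976 cm


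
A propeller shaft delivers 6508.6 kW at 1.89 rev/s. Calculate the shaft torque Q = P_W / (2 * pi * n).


Formula: Q = P_W / (2 * pi * n)
Step 1 — P_W = 6508.6 kW * 1000 = 6508600.0 W
Step 2 — 2 * pi * n = 2 * pi * 1.89 = 11.87522
Step 3 — Q = 6508600.0 / 11.87522 ≈ 548080 N·m (5 s.f.)

548080 N·m


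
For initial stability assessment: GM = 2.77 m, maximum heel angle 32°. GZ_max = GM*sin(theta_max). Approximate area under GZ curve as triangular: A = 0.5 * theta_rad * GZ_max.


Formula: GZ_max = GM * sin(theta); Area = 0.5 * theta_rad * GZ_max
Step 1 — GZ_max = 2.77 * sin(32°) = 2.77 * 0.529919 = 1.467876 m
Step 2 — theta_rad = 32 * pi/180 = 0.558505 rad
Step 3 — Area = 0.5 * 0.558505 * 1.467876 ≈ 0.40991 m·rad (5 s.f.)

0.40991 m·rad


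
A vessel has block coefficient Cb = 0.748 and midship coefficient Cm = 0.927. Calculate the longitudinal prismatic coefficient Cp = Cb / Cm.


Formula: Cp = Cb / Cm
Substituting: Cp = 0.748 / 0.927
Result: Cp ≈ 0.80690 (5 s.f.)

0.80690


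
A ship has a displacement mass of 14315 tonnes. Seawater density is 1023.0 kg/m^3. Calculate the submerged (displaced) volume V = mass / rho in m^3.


Formula: V = mass / rho
Step 1 — convert tonnes to kg: 14315 t * 1000 = 14315000 kg
Step 2 — V = 14315000 / 1023.0 ≈ 13993 m^3 (5 s.f.)

13993 m^3


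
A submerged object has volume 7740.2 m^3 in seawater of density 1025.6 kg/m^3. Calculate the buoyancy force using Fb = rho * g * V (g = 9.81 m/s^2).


Formula: Fb = rho * g * V
Substituting: Fb = 1025.6 * 9.81 * 7740.2
Intermediate: 1025.6 * 9.81 = 10061.136
Result: Fb = 10061.136 * 7740.2 ≈ 77875000 N (5 s.f.)

77875000 N


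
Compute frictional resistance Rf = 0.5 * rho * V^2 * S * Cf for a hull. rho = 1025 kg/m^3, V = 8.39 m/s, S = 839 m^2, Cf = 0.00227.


Formula: Rf = 0.5 * rho * V^2 * S * Cf
Step 1 — V^2 = 8.39^2 = 70.3921
Step 2 — 0.5 * rho * V^2 = 0.5 * 1025 * 70.3921 = 36075.95125
Step 3 — Rf = 36075.95125 * 839 * 0.00227 ≈ 68708 N (5 s.f.)

68708 N


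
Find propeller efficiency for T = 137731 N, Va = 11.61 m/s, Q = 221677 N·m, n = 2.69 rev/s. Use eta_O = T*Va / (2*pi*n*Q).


Formula: eta = T * Va / (2 * pi * n * Q)
Step 1 — numerator = T * Va = 137731 * 11.61 = 1599056.91
Step 2 — 2 * pi * n = 2 * pi * 2.69 = 16.901768
Step 3 — denominator = 16.901768 * 221677 = 3746733.22
Step 4 — eta = 1599056.91 / 3746733.22 ≈ 0.42679 (5 s.f.)

0.42679


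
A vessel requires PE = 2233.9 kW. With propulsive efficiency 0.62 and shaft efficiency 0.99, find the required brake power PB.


Formula: PB = PE / (eta_D * eta_S)
Step 1 — combined efficiency = eta_D * eta_S = 0.62 * 0.99 = 0.6138
Step 2 — PB = 2233.9 / 0.6138 ≈ 3639.5 kW (5 s.f.)

3639.5 kW


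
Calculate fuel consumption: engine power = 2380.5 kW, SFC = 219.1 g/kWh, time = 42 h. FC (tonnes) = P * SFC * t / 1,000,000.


Formula: FC (tonnes) = P * SFC * t / 1,000,000
Step 1 — P * SFC * t = 2380.5 * 219.1 * 42 = 21905837.1 g
Step 2 — FC (tonnes) = 21905837.1 / 1,000,000 ≈ 21.906 tonnes (5 s.f.)

21.906 tonnes


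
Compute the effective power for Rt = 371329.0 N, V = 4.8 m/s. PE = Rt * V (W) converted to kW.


Formula: PE = Rt * V / 1000 (kW)
Step 1 — PE (W) = 371329.0 * 4.8 = 1782379.2 W
Step 2 — PE (kW) = 1782379.2 / 1000 ≈ 1782.4 kW (5 s.f.)

1782.4 kW


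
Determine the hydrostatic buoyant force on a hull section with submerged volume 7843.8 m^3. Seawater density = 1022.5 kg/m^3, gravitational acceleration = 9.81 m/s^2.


Formula: Fb = rho * g * V
Substituting: Fb = 1022.5 * 9.81 * 7843.8
Intermediate: 1022.5 * 9.81 = 10030.725
Result: Fb = 10030.725 * 7843.8 ≈ 78679000 N (5 s.f.)

78679000 N


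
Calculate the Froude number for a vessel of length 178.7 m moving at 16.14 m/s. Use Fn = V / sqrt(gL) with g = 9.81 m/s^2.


Formula: Fn = V / sqrt(g * L)
Step 1 — g * L = 9.81 * 178.7 = 1753.047
Step 2 — sqrt(g * L) = sqrt(1753.047) = 41.869404
Step 3 — Fn = 16.14 / 41.869404 ≈ 0.38548 (5 s.f.)

0.38548


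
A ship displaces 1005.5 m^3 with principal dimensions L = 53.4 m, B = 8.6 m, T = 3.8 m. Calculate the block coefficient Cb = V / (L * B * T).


Formula: Cb = V / (L * B * T)
Step 1 — L * B * T = 53.4 * 8.6 * 3.8 = 1745.112 m^3
Step 2 — Cb = 1005.5 / 1745.112 ≈ 0.57618 (5 s.f.)

0.57618


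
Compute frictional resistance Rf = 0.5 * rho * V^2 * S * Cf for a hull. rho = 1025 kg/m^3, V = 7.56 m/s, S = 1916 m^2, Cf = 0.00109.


Formula: Rf = 0.5 * rho * V^2 * S * Cf
Step 1 — V^2 = 7.56^2 = 57.1536
Step 2 — 0.5 * rho * V^2 = 0.5 * 1025 * 57.1536 = 29291.22
Step 3 — Rf = 29291.22 * 1916 * 0.00109 ≈ 61173 N (5 s.f.)

61173 N


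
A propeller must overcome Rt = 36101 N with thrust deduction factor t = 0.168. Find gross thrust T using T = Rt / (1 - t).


Formula: T = Rt / (1 - t)
Step 1 — (1 - t) = 1 - 0.168 = 0.832
Step 2 — T = 36101 / 0.832 ≈ 43391 N (5 s.f.)

43391 N


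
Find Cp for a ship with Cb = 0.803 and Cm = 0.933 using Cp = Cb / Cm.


Formula: Cp = Cb / Cm
Substituting: Cp = 0.803 / 0.933
Result: Cp ≈ 0.86066 (5 s.f.)

0.86066


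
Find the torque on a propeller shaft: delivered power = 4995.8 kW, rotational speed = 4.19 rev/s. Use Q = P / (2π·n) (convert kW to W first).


Formula: Q = P_W / (2 * pi * n)
Step 1 — P_W = 4995.8 kW * 1000 = 4995800.0 W
Step 2 — 2 * pi * n = 2 * pi * 4.19 = 26.326546
Step 3 — Q = 4995800.0 / 26.326546 ≈ 189760 N·m (5 s.f.)

189760 N·m


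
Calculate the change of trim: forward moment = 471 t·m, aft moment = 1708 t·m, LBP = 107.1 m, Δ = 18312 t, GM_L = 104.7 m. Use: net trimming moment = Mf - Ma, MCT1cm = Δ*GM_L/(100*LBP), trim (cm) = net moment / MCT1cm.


Formula: net trimming moment = Mf - Ma; MCT1cm = Δ*GM_L/(100*LBP); trim = net moment / MCT1cm
Step 1 — net trimming moment = 471 - 1708 = -1237 t·m
Step 2 — MCT1cm = 18312 * 104.7 / (100 * 107.1) = 179.0165 t·m/cm
Step 3 — trim = -1237 / 179.0165 ≈ -6.9100 cm (5 s.f.)

-6.9100 cm


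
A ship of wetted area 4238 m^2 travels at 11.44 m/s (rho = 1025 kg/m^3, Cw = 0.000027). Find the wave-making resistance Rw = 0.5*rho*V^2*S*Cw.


Formula: Rw = 0.5 * rho * V^2 * S * Cw
Step 1 — V^2 = 11.44^2 = 130.8736
Step 2 — 0.5 * rho * V^2 = 0.5 * 1025 * 130.8736 = 67072.72
Step 3 — Rw = 67072.72 * 4238 * 0.000027 ≈ 7674.9 N (5 s.f.)

7674.9 N


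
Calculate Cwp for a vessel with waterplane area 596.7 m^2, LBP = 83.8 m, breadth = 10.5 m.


Formula: Cwp = Aw / (L * B)
Step 1 — L * B = 83.8 * 10.5 = 879.9 m^2
Step 2 — Cwp = 596.7 / 879.9 ≈ 0.67815 (5 s.f.)

0.67815


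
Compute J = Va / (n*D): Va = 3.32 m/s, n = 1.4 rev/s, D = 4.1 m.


Formula: J = Va / (n * D)
Step 1 — n * D = 1.4 * 4.1 = 5.74
Step 2 — J = 3.32 / 5.74 ≈ 0.57840 (5 s.f.)

0.57840


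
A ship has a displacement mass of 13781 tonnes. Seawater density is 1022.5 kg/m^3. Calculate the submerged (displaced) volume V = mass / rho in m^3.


Formula: V = mass / rho
Step 1 — convert tonnes to kg: 13781 t * 1000 = 13781000 kg
Step 2 — V = 13781000 / 1022.5 ≈ 13478 m^3 (5 s.f.)

13478 m^3


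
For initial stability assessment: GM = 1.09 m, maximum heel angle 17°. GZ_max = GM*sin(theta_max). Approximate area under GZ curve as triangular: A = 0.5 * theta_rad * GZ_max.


Formula: GZ_max = GM * sin(theta); Area = 0.5 * theta_rad * GZ_max
Step 1 — GZ_max = 1.09 * sin(17°) = 1.09 * 0.292372 = 0.318685 m
Step 2 — theta_rad = 17 * pi/180 = 0.296706 rad
Step 3 — Area = 0.5 * 0.296706 * 0.318685 ≈ 0.047278 m·rad (5 s.f.)

0.047278 m·rad


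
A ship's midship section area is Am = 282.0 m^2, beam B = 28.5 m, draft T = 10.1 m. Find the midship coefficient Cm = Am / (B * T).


Formula: Cm = Am / (B * T)
Step 1 — B * T = 28.5 * 10.1 = 287.85 m^2
Step 2 — Cm = 282.0 / 287.85 ≈ 0.97968 (5 s.f.)

0.97968


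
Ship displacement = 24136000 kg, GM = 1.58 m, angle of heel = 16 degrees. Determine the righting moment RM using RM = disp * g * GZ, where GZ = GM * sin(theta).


Formula: GZ = GM * sin(theta); RM = disp * g * GZ
Step 1 — GZ = 1.58 * sin(16°) = 1.58 * 0.275637 = 0.435506 m
Step 2 — RM = 24136000 * 9.81 * 0.435506 ≈ 103120000 N·m (5 s.f.)

103120000 N·m


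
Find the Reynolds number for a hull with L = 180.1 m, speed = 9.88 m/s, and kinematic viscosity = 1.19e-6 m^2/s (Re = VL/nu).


Formula: Re = V * L / nu
Step 1 — V * L = 9.88 * 180.1 = 1779.388 m^2/s
Step 2 — Re = 1779.388 / 1.19e-6 = 1.50e+09

1.50e+09


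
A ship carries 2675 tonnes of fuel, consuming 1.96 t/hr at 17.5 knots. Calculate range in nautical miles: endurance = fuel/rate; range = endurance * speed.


Formula: endurance = fuel / rate; range = endurance * speed
Step 1 — endurance = 2675 / 1.96 = 1364.7959 hours
Step 2 — range = 1364.7959 * 17.5 ≈ 23884 nautical miles (5 s.f.)

23884 NM


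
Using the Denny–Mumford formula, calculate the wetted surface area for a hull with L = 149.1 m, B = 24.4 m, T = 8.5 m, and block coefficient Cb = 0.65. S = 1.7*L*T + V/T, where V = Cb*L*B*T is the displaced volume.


Formula: S = 1.7*L*T + V/T with V = Cb*L*B*T, i.e. S = L * (1.7*T + Cb*B)
Step 1 — 1.7*T = 1.7 * 8.5 = 14.45 m
Step 2 — Cb*B = 0.65 * 24.4 = 15.86 m
Step 3 — 1.7*T + Cb*B = 14.45 + 15.86 = 30.31 m
Step 4 — S = 149.1 * 30.31 ≈ 4519.2 m^2 (5 s.f.)

4519.2 m^2


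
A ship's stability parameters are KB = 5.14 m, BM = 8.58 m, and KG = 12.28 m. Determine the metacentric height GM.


Formula: GM = KB + BM - KG
Step 1 — KM = KB + BM = 5.14 + 8.58 = 13.72 m
Step 2 — GM = KM - KG = 13.72 - 12.28 = 1.44 m

1.44 m


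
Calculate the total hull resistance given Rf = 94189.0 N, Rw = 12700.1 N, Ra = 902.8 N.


Formula: Rt = Rf + Rw + Ra
Substituting: Rt = 94189.0 + 12700.1 + 902.8
Result: Rt = 107791.9 N

107791.9 N


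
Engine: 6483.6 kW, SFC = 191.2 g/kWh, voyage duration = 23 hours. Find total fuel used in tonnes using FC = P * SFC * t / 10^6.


Formula: FC (tonnes) = P * SFC * t / 1,000,000
Step 1 — P * SFC * t = 6483.6 * 191.2 * 23 = 28512279.36 g
Step 2 — FC (tonnes) = 28512279.36 / 1,000,000 ≈ 28.512 tonnes (5 s.f.)

28.512 tonnes


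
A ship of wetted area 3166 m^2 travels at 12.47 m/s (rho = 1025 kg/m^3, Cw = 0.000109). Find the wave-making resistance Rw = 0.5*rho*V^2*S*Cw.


Formula: Rw = 0.5 * rho * V^2 * S * Cw
Step 1 — V^2 = 12.47^2 = 155.5009
Step 2 — 0.5 * rho * V^2 = 0.5 * 1025 * 155.5009 = 79694.21125
Step 3 — Rw = 79694.21125 * 3166 * 0.000109 ≈ 27502 N (5 s.f.)

27502 N


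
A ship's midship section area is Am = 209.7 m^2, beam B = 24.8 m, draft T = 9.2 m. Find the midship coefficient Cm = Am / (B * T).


Formula: Cm = Am / (B * T)
Step 1 — B * T = 24.8 * 9.2 = 228.16 m^2
Step 2 — Cm = 209.7 / 228.16 ≈ 0.91909 (5 s.f.)

0.91909


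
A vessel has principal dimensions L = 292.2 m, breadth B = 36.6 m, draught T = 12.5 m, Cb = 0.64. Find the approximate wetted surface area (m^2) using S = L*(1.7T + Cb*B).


Formula: S = 1.7*L*T + V/T with V = Cb*L*B*T, i.e. S = L * (1.7*T + Cb*B)
Step 1 — 1.7*T = 1.7 * 12.5 = 21.25 m
Step 2 — Cb*B = 0.64 * 36.6 = 23.424 m
Step 3 — 1.7*T + Cb*B = 21.25 + 23.424 = 44.674 m
Step 4 — S = 292.2 * 44.674 ≈ 13054 m^2 (5 s.f.)

13054 m^2


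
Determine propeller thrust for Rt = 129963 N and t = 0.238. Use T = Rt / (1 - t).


Formula: T = Rt / (1 - t)
Step 1 — (1 - t) = 1 - 0.238 = 0.762
Step 2 — T = 129963 / 0.762 ≈ 170560 N (5 s.f.)

170560 N


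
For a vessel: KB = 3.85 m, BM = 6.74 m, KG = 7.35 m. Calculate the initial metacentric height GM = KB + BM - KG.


Formula: GM = KB + BM - KG
Step 1 — KM = KB + BM = 3.85 + 6.74 = 10.59 m
Step 2 — GM = KM - KG = 10.59 - 7.35 = 3.24 m

3.24 m


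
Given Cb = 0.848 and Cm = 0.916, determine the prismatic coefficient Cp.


Formula: Cp = Cb / Cm
Substituting: Cp = 0.848 / 0.916
Result: Cp ≈ 0.92576 (5 s.f.)

0.92576


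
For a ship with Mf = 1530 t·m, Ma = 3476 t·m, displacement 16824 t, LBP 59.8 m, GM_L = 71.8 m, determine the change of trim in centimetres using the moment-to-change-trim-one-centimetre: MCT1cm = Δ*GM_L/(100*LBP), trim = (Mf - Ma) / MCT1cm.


Formula: net trimming moment = Mf - Ma; MCT1cm = Δ*GM_L/(100*LBP); trim = net moment / MCT1cm
Step 1 — net trimming moment = 1530 - 3476 = -1946 t·m
Step 2 — MCT1cm = 16824 * 71.8 / (100 * 59.8) = 202.0005 t·m/cm
Step 3 — trim = -1946 / 202.0005 ≈ -9.6336 cm (5 s.f.)

-9.6336 cm


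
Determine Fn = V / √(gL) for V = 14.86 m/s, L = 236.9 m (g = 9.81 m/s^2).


Formula: Fn = V / sqrt(g * L)
Step 1 — g * L = 9.81 * 236.9 = 2323.989
Step 2 — sqrt(g * L) = sqrt(2323.989) = 48.207769
Step 3 — Fn = 14.86 / 48.207769 ≈ 0.30825 (5 s.f.)

0.30825


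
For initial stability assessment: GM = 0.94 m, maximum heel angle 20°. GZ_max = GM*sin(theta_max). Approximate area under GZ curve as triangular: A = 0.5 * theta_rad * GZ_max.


Formula: GZ_max = GM * sin(theta); Area = 0.5 * theta_rad * GZ_max
Step 1 — GZ_max = 0.94 * sin(20°) = 0.94 * 0.34202 = 0.321499 m
Step 2 — theta_rad = 20 * pi/180 = 0.349066 rad
Step 3 — Area = 0.5 * 0.349066 * 0.321499 ≈ 0.056112 m·rad (5 s.f.)

0.056112 m·rad


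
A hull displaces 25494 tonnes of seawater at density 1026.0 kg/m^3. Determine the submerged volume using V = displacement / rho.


Formula: V = mass / rho
Step 1 — convert tonnes to kg: 25494 t * 1000 = 25494000 kg
Step 2 — V = 25494000 / 1026.0 ≈ 24848 m^3 (5 s.f.)

24848 m^3


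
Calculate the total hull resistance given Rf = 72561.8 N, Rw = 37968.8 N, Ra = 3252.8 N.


Formula: Rt = Rf + Rw + Ra
Substituting: Rt = 72561.8 + 37968.8 + 3252.8
Result: Rt = 113783.4 N

113783.4 N


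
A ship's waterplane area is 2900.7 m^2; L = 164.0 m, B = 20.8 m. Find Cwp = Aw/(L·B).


Formula: Cwp = Aw / (L * B)
Step 1 — L * B = 164.0 * 20.8 = 3411.2 m^2
Step 2 — Cwp = 2900.7 / 3411.2 ≈ 0.85035 (5 s.f.)

0.85035


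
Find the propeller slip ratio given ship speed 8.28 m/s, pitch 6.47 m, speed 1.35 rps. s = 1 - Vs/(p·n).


Formula: s = 1 - Vs / (p * n)
Step 1 — p * n = 6.47 * 1.35 = 8.7345
Step 2 — Vs / (p*n) = 8.28 / 8.7345 = 0.947965 (6 d.p.)
Step 3 — s = 1 - 0.947965 = 0.052035

0.052035


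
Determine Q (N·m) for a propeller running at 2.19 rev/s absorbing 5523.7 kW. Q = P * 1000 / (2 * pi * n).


Formula: Q = P_W / (2 * pi * n)
Step 1 — P_W = 5523.7 kW * 1000 = 5523700.0 W
Step 2 — 2 * pi * n = 2 * pi * 2.19 = 13.760176
Step 3 — Q = 5523700.0 / 13.760176 ≈ 401430 N·m (5 s.f.)

401430 N·m


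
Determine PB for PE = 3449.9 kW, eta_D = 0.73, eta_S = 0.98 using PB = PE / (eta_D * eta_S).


Formula: PB = PE / (eta_D * eta_S)
Step 1 — combined efficiency = eta_D * eta_S = 0.73 * 0.98 = 0.7154
Step 2 — PB = 3449.9 / 0.7154 ≈ 4822.3 kW (5 s.f.)

4822.3 kW


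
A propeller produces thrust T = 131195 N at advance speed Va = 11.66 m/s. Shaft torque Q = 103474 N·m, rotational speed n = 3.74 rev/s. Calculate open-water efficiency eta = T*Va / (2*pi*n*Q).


Formula: eta = T * Va / (2 * pi * n * Q)
Step 1 — numerator = T * Va = 131195 * 11.66 = 1529733.7
Step 2 — 2 * pi * n = 2 * pi * 3.74 = 23.499113
Step 3 — denominator = 23.499113 * 103474 = 2431547.22
Step 4 — eta = 1529733.7 / 2431547.22 ≈ 0.62912 (5 s.f.)

0.62912


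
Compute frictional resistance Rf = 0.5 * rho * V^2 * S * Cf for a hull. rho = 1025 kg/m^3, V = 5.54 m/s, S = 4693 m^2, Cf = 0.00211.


Formula: Rf = 0.5 * rho * V^2 * S * Cf
Step 1 — V^2 = 5.54^2 = 30.6916
Step 2 — 0.5 * rho * V^2 = 0.5 * 1025 * 30.6916 = 15729.445
Step 3 — Rf = 15729.445 * 4693 * 0.00211 ≈ 155760 N (5 s.f.)

155760 N


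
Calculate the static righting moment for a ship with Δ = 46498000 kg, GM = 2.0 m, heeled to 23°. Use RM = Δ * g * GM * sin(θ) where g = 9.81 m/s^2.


Formula: GZ = GM * sin(theta); RM = disp * g * GZ
Step 1 — GZ = 2.0 * sin(23°) = 2.0 * 0.390731 = 0.781462 m
Step 2 — RM = 46498000 * 9.81 * 0.781462 ≈ 356460000 N·m (5 s.f.)

356460000 N·m


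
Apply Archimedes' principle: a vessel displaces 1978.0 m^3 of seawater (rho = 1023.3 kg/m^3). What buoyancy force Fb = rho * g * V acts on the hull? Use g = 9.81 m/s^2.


Formula: Fb = rho * g * V
Substituting: Fb = 1023.3 * 9.81 * 1978.0
Intermediate: 1023.3 * 9.81 = 10038.573
Result: Fb = 10038.573 * 1978.0 ≈ 19856000 N (5 s.f.)

19856000 N


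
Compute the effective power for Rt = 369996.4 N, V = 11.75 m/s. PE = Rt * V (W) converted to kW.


Formula: PE = Rt * V / 1000 (kW)
Step 1 — PE (W) = 369996.4 * 11.75 = 4347457.7 W
Step 2 — PE (kW) = 4347457.7 / 1000 ≈ 4347.5 kW (5 s.f.)

4347.5 kW


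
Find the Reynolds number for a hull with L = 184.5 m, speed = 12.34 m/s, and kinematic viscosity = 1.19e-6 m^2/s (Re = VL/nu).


Formula: Re = V * L / nu
Step 1 — V * L = 12.34 * 184.5 = 2276.73 m^2/s
Step 2 — Re = 2276.73 / 1.19e-6 = 1.91e+09

1.91e+09


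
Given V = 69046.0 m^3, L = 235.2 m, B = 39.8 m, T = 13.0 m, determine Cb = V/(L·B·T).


Formula: Cb = V / (L * B * T)
Step 1 — L * B * T = 235.2 * 39.8 * 13.0 = 121692.48 m^3
Step 2 — Cb = 69046.0 / 121692.48 ≈ 0.56738 (5 s.f.)

0.56738


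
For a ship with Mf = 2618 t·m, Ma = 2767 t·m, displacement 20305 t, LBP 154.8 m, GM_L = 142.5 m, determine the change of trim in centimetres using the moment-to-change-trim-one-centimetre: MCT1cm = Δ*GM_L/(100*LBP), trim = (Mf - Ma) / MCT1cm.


Formula: net trimming moment = Mf - Ma; MCT1cm = Δ*GM_L/(100*LBP); trim = net moment / MCT1cm
Step 1 — net trimming moment = 2618 - 2767 = -149 t·m
Step 2 — MCT1cm = 20305 * 142.5 / (100 * 154.8) = 186.9162 t·m/cm
Step 3 — trim = -149 / 186.9162 ≈ -0.79715 cm (5 s.f.)

-0.79715 cm


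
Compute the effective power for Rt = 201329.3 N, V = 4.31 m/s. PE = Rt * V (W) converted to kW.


Formula: PE = Rt * V / 1000 (kW)
Step 1 — PE (W) = 201329.3 * 4.31 = 867729.283 W
Step 2 — PE (kW) = 867729.283 / 1000 ≈ 867.73 kW (5 s.f.)

867.73 kW


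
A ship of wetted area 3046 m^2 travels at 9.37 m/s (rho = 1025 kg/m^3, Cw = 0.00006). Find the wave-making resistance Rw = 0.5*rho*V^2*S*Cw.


Formula: Rw = 0.5 * rho * V^2 * S * Cw
Step 1 — V^2 = 9.37^2 = 87.7969
Step 2 — 0.5 * rho * V^2 = 0.5 * 1025 * 87.7969 = 44995.91125
Step 3 — Rw = 44995.91125 * 3046 * 0.00006 ≈ 8223.5 N (5 s.f.)

8223.5 N


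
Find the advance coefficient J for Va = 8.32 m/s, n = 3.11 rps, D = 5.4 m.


Formula: J = Va / (n * D)
Step 1 — n * D = 3.11 * 5.4 = 16.794
Step 2 — J = 8.32 / 16.794 ≈ 0.49542 (5 s.f.)

0.49542


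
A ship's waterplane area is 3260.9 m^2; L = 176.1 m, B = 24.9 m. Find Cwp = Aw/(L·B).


Formula: Cwp = Aw / (L * B)
Step 1 — L * B = 176.1 * 24.9 = 4384.89 m^2
Step 2 — Cwp = 3260.9 / 4384.89 ≈ 0.74367 (5 s.f.)

0.74367


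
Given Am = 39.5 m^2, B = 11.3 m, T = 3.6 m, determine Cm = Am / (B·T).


Formula: Cm = Am / (B * T)
Step 1 — B * T = 11.3 * 3.6 = 40.68 m^2
Step 2 — Cm = 39.5 / 40.68 ≈ 0.97099 (5 s.f.)

0.97099


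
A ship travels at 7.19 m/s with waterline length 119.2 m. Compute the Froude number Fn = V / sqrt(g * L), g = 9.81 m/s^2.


Formula: Fn = V / sqrt(g * L)
Step 1 — g * L = 9.81 * 119.2 = 1169.352
Step 2 — sqrt(g * L) = sqrt(1169.352) = 34.195789
Step 3 — Fn = 7.19 / 34.195789 ≈ 0.21026 (5 s.f.)

0.21026


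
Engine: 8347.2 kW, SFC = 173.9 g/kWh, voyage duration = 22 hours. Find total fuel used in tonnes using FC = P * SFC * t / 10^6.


Formula: FC (tonnes) = P * SFC * t / 1,000,000
Step 1 — P * SFC * t = 8347.2 * 173.9 * 22 = 31934717.76 g
Step 2 — FC (tonnes) = 31934717.76 / 1,000,000 ≈ 31.935 tonnes (5 s.f.)

31.935 tonnes


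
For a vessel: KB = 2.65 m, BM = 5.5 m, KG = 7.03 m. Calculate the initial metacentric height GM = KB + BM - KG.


Formula: GM = KB + BM - KG
Step 1 — KM = KB + BM = 2.65 + 5.5 = 8.15 m
Step 2 — GM = KM - KG = 8.15 - 7.03 = 1.12 m

1.12 m


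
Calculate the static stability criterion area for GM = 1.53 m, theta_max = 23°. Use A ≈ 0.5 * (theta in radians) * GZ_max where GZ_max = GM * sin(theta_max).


Formula: GZ_max = GM * sin(theta); Area = 0.5 * theta_rad * GZ_max
Step 1 — GZ_max = 1.53 * sin(23°) = 1.53 * 0.390731 = 0.597818 m
Step 2 — theta_rad = 23 * pi/180 = 0.401426 rad
Step 3 — Area = 0.5 * 0.401426 * 0.597818 ≈ 0.11999 m·rad (5 s.f.)

0.11999 m·rad


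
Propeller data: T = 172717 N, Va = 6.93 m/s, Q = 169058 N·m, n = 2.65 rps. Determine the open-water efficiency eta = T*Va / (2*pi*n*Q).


Formula: eta = T * Va / (2 * pi * n * Q)
Step 1 — numerator = T * Va = 172717 * 6.93 = 1196928.81
Step 2 — 2 * pi * n = 2 * pi * 2.65 = 16.650441
Step 3 — denominator = 16.650441 * 169058 = 2814890.25
Step 4 — eta = 1196928.81 / 2814890.25 ≈ 0.42521 (5 s.f.)

0.42521


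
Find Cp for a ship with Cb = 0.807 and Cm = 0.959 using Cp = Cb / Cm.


Formula: Cp = Cb / Cm
Substituting: Cp = 0.807 / 0.959
Result: Cp ≈ 0.84150 (5 s.f.)

0.84150


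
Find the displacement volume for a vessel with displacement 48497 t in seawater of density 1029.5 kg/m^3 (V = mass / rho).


Formula: V = mass / rho
Step 1 — convert tonnes to kg: 48497 t * 1000 = 48497000 kg
Step 2 — V = 48497000 / 1029.5 ≈ 47107 m^3 (5 s.f.)

47107 m^3


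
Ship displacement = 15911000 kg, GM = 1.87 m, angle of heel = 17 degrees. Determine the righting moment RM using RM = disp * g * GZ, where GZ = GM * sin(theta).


Formula: GZ = GM * sin(theta); RM = disp * g * GZ
Step 1 — GZ = 1.87 * sin(17°) = 1.87 * 0.292372 = 0.546736 m
Step 2 — RM = 15911000 * 9.81 * 0.546736 ≈ 85338000 N·m (5 s.f.)

85338000 N·m


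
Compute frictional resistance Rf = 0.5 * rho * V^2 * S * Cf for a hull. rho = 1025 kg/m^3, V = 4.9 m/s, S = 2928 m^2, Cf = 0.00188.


Formula: Rf = 0.5 * rho * V^2 * S * Cf
Step 1 — V^2 = 4.9^2 = 24.01
Step 2 — 0.5 * rho * V^2 = 0.5 * 1025 * 24.01 = 12305.125
Step 3 — Rf = 12305.125 * 2928 * 0.00188 ≈ 67735 N (5 s.f.)

67735 N


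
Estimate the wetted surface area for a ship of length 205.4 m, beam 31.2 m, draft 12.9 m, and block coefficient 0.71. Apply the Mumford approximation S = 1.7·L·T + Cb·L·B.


Formula: S = 1.7*L*T + V/T with V = Cb*L*B*T, i.e. S = L * (1.7*T + Cb*B)
Step 1 — 1.7*T = 1.7 * 12.9 = 21.93 m
Step 2 — Cb*B = 0.71 * 31.2 = 22.152 m
Step 3 — 1.7*T + Cb*B = 21.93 + 22.152 = 44.082 m
Step 4 — S = 205.4 * 44.082 ≈ 9054.4 m^2 (5 s.f.)

9054.4 m^2
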